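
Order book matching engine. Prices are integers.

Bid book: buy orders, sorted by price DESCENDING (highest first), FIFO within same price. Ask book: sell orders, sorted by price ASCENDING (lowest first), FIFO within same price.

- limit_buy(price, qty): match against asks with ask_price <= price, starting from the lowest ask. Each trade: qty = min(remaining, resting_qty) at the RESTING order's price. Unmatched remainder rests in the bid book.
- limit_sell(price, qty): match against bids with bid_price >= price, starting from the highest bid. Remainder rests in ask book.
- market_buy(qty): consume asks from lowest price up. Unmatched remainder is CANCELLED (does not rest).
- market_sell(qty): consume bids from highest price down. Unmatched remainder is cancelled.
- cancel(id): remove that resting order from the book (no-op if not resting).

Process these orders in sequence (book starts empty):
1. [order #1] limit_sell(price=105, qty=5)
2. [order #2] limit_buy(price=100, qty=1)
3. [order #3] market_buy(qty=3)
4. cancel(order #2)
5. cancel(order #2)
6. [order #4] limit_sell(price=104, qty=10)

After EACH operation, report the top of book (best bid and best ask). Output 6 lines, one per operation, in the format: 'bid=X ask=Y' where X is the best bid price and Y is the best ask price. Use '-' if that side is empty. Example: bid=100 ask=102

Answer: bid=- ask=105
bid=100 ask=105
bid=100 ask=105
bid=- ask=105
bid=- ask=105
bid=- ask=104

Derivation:
After op 1 [order #1] limit_sell(price=105, qty=5): fills=none; bids=[-] asks=[#1:5@105]
After op 2 [order #2] limit_buy(price=100, qty=1): fills=none; bids=[#2:1@100] asks=[#1:5@105]
After op 3 [order #3] market_buy(qty=3): fills=#3x#1:3@105; bids=[#2:1@100] asks=[#1:2@105]
After op 4 cancel(order #2): fills=none; bids=[-] asks=[#1:2@105]
After op 5 cancel(order #2): fills=none; bids=[-] asks=[#1:2@105]
After op 6 [order #4] limit_sell(price=104, qty=10): fills=none; bids=[-] asks=[#4:10@104 #1:2@105]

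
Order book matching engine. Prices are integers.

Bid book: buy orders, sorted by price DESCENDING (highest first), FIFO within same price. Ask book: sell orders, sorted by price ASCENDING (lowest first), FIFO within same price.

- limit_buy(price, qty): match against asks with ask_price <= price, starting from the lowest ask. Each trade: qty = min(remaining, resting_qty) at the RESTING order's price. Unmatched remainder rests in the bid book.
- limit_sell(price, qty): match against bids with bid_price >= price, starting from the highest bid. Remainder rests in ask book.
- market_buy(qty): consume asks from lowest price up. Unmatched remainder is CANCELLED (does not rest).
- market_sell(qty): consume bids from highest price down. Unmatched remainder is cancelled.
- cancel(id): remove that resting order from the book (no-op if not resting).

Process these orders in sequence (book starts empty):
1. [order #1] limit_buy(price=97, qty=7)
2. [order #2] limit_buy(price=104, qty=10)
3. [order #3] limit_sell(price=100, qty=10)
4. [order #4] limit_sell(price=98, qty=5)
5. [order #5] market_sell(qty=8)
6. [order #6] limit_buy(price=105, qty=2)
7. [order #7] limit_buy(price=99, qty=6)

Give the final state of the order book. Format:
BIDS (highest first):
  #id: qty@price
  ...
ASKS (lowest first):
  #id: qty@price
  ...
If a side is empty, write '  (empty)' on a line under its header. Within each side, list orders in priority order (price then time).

Answer: BIDS (highest first):
  #7: 3@99
ASKS (lowest first):
  (empty)

Derivation:
After op 1 [order #1] limit_buy(price=97, qty=7): fills=none; bids=[#1:7@97] asks=[-]
After op 2 [order #2] limit_buy(price=104, qty=10): fills=none; bids=[#2:10@104 #1:7@97] asks=[-]
After op 3 [order #3] limit_sell(price=100, qty=10): fills=#2x#3:10@104; bids=[#1:7@97] asks=[-]
After op 4 [order #4] limit_sell(price=98, qty=5): fills=none; bids=[#1:7@97] asks=[#4:5@98]
After op 5 [order #5] market_sell(qty=8): fills=#1x#5:7@97; bids=[-] asks=[#4:5@98]
After op 6 [order #6] limit_buy(price=105, qty=2): fills=#6x#4:2@98; bids=[-] asks=[#4:3@98]
After op 7 [order #7] limit_buy(price=99, qty=6): fills=#7x#4:3@98; bids=[#7:3@99] asks=[-]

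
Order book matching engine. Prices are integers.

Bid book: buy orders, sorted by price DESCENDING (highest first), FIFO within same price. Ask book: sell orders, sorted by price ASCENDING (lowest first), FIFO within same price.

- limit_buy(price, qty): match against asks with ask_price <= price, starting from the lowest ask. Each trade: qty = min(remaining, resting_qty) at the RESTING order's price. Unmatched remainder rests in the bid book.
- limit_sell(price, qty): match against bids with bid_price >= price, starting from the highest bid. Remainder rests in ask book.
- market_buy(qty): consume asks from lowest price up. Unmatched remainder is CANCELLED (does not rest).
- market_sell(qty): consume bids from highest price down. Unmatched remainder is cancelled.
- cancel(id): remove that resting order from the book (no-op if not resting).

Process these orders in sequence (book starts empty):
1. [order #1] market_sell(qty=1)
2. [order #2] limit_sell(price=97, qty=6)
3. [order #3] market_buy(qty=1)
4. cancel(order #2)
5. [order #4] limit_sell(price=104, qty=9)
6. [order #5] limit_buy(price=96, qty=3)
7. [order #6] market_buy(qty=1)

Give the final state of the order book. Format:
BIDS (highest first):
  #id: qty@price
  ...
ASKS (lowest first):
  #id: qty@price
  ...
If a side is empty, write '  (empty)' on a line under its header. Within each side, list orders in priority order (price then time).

After op 1 [order #1] market_sell(qty=1): fills=none; bids=[-] asks=[-]
After op 2 [order #2] limit_sell(price=97, qty=6): fills=none; bids=[-] asks=[#2:6@97]
After op 3 [order #3] market_buy(qty=1): fills=#3x#2:1@97; bids=[-] asks=[#2:5@97]
After op 4 cancel(order #2): fills=none; bids=[-] asks=[-]
After op 5 [order #4] limit_sell(price=104, qty=9): fills=none; bids=[-] asks=[#4:9@104]
After op 6 [order #5] limit_buy(price=96, qty=3): fills=none; bids=[#5:3@96] asks=[#4:9@104]
After op 7 [order #6] market_buy(qty=1): fills=#6x#4:1@104; bids=[#5:3@96] asks=[#4:8@104]

Answer: BIDS (highest first):
  #5: 3@96
ASKS (lowest first):
  #4: 8@104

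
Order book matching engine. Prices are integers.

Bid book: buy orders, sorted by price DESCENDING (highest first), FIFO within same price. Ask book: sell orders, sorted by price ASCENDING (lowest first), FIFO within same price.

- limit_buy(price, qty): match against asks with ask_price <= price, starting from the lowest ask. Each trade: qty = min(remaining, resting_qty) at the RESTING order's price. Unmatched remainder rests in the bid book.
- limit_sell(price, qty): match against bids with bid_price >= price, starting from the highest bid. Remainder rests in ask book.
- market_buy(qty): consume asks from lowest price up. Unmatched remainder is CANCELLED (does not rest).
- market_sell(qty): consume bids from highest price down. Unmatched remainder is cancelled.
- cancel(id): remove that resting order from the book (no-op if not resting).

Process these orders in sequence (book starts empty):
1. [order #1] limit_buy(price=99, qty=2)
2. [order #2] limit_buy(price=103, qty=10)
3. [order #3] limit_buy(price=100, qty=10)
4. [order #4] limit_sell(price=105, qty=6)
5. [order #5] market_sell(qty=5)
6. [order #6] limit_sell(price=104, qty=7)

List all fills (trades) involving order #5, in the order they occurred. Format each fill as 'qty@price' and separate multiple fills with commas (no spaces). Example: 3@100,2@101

Answer: 5@103

Derivation:
After op 1 [order #1] limit_buy(price=99, qty=2): fills=none; bids=[#1:2@99] asks=[-]
After op 2 [order #2] limit_buy(price=103, qty=10): fills=none; bids=[#2:10@103 #1:2@99] asks=[-]
After op 3 [order #3] limit_buy(price=100, qty=10): fills=none; bids=[#2:10@103 #3:10@100 #1:2@99] asks=[-]
After op 4 [order #4] limit_sell(price=105, qty=6): fills=none; bids=[#2:10@103 #3:10@100 #1:2@99] asks=[#4:6@105]
After op 5 [order #5] market_sell(qty=5): fills=#2x#5:5@103; bids=[#2:5@103 #3:10@100 #1:2@99] asks=[#4:6@105]
After op 6 [order #6] limit_sell(price=104, qty=7): fills=none; bids=[#2:5@103 #3:10@100 #1:2@99] asks=[#6:7@104 #4:6@105]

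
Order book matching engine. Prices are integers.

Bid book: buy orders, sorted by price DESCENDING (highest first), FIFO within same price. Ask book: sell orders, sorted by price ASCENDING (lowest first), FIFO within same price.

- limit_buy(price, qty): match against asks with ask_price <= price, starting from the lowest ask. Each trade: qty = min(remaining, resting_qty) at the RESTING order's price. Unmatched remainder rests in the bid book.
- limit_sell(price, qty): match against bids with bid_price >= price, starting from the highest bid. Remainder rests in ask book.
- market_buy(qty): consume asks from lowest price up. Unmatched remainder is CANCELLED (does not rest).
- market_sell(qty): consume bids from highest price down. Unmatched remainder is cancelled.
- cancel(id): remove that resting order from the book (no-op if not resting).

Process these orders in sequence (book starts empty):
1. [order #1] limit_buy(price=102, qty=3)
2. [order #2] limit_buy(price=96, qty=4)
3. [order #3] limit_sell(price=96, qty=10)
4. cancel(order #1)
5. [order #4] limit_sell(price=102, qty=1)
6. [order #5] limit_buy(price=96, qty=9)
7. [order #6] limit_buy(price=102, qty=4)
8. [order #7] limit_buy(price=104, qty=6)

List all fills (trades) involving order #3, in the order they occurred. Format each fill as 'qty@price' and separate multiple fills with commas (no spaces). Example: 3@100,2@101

Answer: 3@102,4@96,3@96

Derivation:
After op 1 [order #1] limit_buy(price=102, qty=3): fills=none; bids=[#1:3@102] asks=[-]
After op 2 [order #2] limit_buy(price=96, qty=4): fills=none; bids=[#1:3@102 #2:4@96] asks=[-]
After op 3 [order #3] limit_sell(price=96, qty=10): fills=#1x#3:3@102 #2x#3:4@96; bids=[-] asks=[#3:3@96]
After op 4 cancel(order #1): fills=none; bids=[-] asks=[#3:3@96]
After op 5 [order #4] limit_sell(price=102, qty=1): fills=none; bids=[-] asks=[#3:3@96 #4:1@102]
After op 6 [order #5] limit_buy(price=96, qty=9): fills=#5x#3:3@96; bids=[#5:6@96] asks=[#4:1@102]
After op 7 [order #6] limit_buy(price=102, qty=4): fills=#6x#4:1@102; bids=[#6:3@102 #5:6@96] asks=[-]
After op 8 [order #7] limit_buy(price=104, qty=6): fills=none; bids=[#7:6@104 #6:3@102 #5:6@96] asks=[-]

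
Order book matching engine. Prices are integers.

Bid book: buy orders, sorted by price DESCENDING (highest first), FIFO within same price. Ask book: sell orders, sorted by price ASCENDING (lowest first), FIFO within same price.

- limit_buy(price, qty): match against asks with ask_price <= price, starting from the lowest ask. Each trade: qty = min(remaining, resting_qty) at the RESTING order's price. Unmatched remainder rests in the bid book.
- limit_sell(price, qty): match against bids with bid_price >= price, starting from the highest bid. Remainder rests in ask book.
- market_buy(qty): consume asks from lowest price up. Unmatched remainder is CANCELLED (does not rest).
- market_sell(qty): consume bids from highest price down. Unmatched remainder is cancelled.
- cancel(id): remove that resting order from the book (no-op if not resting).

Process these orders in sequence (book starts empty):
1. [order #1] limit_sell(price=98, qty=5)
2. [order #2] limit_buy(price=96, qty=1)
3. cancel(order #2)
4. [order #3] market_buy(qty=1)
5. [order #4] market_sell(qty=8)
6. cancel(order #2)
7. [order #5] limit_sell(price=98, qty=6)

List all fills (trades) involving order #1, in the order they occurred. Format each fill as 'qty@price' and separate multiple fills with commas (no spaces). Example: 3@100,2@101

Answer: 1@98

Derivation:
After op 1 [order #1] limit_sell(price=98, qty=5): fills=none; bids=[-] asks=[#1:5@98]
After op 2 [order #2] limit_buy(price=96, qty=1): fills=none; bids=[#2:1@96] asks=[#1:5@98]
After op 3 cancel(order #2): fills=none; bids=[-] asks=[#1:5@98]
After op 4 [order #3] market_buy(qty=1): fills=#3x#1:1@98; bids=[-] asks=[#1:4@98]
After op 5 [order #4] market_sell(qty=8): fills=none; bids=[-] asks=[#1:4@98]
After op 6 cancel(order #2): fills=none; bids=[-] asks=[#1:4@98]
After op 7 [order #5] limit_sell(price=98, qty=6): fills=none; bids=[-] asks=[#1:4@98 #5:6@98]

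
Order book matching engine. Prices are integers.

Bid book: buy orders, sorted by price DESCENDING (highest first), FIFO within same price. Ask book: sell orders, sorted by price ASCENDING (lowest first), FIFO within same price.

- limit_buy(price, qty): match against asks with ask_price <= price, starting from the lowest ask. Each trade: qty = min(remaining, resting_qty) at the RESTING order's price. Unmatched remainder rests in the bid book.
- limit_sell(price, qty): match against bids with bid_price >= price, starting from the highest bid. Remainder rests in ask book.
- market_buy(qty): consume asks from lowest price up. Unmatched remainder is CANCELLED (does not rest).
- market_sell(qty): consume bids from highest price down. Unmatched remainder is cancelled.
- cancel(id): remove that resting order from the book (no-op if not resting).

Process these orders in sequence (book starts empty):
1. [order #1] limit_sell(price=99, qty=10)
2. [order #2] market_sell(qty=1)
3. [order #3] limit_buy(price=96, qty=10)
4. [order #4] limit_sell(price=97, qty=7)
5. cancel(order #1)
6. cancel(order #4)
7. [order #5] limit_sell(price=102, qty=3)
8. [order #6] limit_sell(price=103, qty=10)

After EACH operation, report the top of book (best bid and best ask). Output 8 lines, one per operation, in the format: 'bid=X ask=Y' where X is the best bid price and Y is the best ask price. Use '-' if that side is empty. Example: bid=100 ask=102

After op 1 [order #1] limit_sell(price=99, qty=10): fills=none; bids=[-] asks=[#1:10@99]
After op 2 [order #2] market_sell(qty=1): fills=none; bids=[-] asks=[#1:10@99]
After op 3 [order #3] limit_buy(price=96, qty=10): fills=none; bids=[#3:10@96] asks=[#1:10@99]
After op 4 [order #4] limit_sell(price=97, qty=7): fills=none; bids=[#3:10@96] asks=[#4:7@97 #1:10@99]
After op 5 cancel(order #1): fills=none; bids=[#3:10@96] asks=[#4:7@97]
After op 6 cancel(order #4): fills=none; bids=[#3:10@96] asks=[-]
After op 7 [order #5] limit_sell(price=102, qty=3): fills=none; bids=[#3:10@96] asks=[#5:3@102]
After op 8 [order #6] limit_sell(price=103, qty=10): fills=none; bids=[#3:10@96] asks=[#5:3@102 #6:10@103]

Answer: bid=- ask=99
bid=- ask=99
bid=96 ask=99
bid=96 ask=97
bid=96 ask=97
bid=96 ask=-
bid=96 ask=102
bid=96 ask=102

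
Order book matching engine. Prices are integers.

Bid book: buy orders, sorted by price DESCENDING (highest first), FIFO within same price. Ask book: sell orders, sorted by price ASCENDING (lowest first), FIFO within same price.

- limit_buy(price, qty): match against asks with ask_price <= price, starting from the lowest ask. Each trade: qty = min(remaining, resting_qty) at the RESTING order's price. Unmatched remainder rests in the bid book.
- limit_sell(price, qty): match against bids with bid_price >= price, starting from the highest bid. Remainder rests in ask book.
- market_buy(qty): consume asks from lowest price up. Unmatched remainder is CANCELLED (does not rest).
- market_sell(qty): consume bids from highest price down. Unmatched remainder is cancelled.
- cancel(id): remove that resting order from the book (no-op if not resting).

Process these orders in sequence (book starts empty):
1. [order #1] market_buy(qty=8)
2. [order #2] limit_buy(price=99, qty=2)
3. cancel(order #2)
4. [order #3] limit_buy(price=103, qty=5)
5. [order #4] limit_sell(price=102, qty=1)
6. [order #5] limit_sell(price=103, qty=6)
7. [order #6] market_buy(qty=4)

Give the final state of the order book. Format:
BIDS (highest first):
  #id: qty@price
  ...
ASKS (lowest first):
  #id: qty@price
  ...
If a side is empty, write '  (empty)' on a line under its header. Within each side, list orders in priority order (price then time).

Answer: BIDS (highest first):
  (empty)
ASKS (lowest first):
  (empty)

Derivation:
After op 1 [order #1] market_buy(qty=8): fills=none; bids=[-] asks=[-]
After op 2 [order #2] limit_buy(price=99, qty=2): fills=none; bids=[#2:2@99] asks=[-]
After op 3 cancel(order #2): fills=none; bids=[-] asks=[-]
After op 4 [order #3] limit_buy(price=103, qty=5): fills=none; bids=[#3:5@103] asks=[-]
After op 5 [order #4] limit_sell(price=102, qty=1): fills=#3x#4:1@103; bids=[#3:4@103] asks=[-]
After op 6 [order #5] limit_sell(price=103, qty=6): fills=#3x#5:4@103; bids=[-] asks=[#5:2@103]
After op 7 [order #6] market_buy(qty=4): fills=#6x#5:2@103; bids=[-] asks=[-]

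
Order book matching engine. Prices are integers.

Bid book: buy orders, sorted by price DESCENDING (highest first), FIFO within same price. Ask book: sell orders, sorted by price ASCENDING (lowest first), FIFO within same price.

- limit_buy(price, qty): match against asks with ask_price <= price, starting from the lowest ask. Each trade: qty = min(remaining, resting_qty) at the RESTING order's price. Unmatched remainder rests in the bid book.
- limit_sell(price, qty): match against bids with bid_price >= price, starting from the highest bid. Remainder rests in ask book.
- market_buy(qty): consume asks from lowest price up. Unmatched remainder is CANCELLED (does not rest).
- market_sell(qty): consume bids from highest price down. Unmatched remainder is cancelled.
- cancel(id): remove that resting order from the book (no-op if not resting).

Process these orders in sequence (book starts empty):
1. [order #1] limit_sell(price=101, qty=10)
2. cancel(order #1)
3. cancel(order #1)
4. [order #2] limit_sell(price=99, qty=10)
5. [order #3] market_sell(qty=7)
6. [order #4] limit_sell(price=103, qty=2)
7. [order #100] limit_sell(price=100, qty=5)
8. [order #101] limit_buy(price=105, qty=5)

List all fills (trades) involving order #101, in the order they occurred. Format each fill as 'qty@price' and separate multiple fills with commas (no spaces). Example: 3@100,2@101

After op 1 [order #1] limit_sell(price=101, qty=10): fills=none; bids=[-] asks=[#1:10@101]
After op 2 cancel(order #1): fills=none; bids=[-] asks=[-]
After op 3 cancel(order #1): fills=none; bids=[-] asks=[-]
After op 4 [order #2] limit_sell(price=99, qty=10): fills=none; bids=[-] asks=[#2:10@99]
After op 5 [order #3] market_sell(qty=7): fills=none; bids=[-] asks=[#2:10@99]
After op 6 [order #4] limit_sell(price=103, qty=2): fills=none; bids=[-] asks=[#2:10@99 #4:2@103]
After op 7 [order #100] limit_sell(price=100, qty=5): fills=none; bids=[-] asks=[#2:10@99 #100:5@100 #4:2@103]
After op 8 [order #101] limit_buy(price=105, qty=5): fills=#101x#2:5@99; bids=[-] asks=[#2:5@99 #100:5@100 #4:2@103]

Answer: 5@99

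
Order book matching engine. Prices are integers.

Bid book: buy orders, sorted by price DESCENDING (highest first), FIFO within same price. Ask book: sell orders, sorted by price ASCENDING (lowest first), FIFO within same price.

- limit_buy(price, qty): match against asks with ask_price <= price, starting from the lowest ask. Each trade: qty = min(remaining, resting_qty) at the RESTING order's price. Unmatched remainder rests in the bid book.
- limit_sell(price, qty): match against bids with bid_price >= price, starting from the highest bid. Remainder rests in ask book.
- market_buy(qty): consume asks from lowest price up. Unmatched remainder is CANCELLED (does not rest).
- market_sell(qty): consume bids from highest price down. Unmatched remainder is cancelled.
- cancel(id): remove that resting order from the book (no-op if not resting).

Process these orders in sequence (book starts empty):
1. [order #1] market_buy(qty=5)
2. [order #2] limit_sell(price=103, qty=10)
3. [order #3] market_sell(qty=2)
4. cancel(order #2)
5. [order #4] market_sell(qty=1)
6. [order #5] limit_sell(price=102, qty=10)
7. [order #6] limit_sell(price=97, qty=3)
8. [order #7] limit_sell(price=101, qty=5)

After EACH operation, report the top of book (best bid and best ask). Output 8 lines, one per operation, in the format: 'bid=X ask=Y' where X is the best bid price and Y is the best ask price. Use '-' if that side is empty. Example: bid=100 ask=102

Answer: bid=- ask=-
bid=- ask=103
bid=- ask=103
bid=- ask=-
bid=- ask=-
bid=- ask=102
bid=- ask=97
bid=- ask=97

Derivation:
After op 1 [order #1] market_buy(qty=5): fills=none; bids=[-] asks=[-]
After op 2 [order #2] limit_sell(price=103, qty=10): fills=none; bids=[-] asks=[#2:10@103]
After op 3 [order #3] market_sell(qty=2): fills=none; bids=[-] asks=[#2:10@103]
After op 4 cancel(order #2): fills=none; bids=[-] asks=[-]
After op 5 [order #4] market_sell(qty=1): fills=none; bids=[-] asks=[-]
After op 6 [order #5] limit_sell(price=102, qty=10): fills=none; bids=[-] asks=[#5:10@102]
After op 7 [order #6] limit_sell(price=97, qty=3): fills=none; bids=[-] asks=[#6:3@97 #5:10@102]
After op 8 [order #7] limit_sell(price=101, qty=5): fills=none; bids=[-] asks=[#6:3@97 #7:5@101 #5:10@102]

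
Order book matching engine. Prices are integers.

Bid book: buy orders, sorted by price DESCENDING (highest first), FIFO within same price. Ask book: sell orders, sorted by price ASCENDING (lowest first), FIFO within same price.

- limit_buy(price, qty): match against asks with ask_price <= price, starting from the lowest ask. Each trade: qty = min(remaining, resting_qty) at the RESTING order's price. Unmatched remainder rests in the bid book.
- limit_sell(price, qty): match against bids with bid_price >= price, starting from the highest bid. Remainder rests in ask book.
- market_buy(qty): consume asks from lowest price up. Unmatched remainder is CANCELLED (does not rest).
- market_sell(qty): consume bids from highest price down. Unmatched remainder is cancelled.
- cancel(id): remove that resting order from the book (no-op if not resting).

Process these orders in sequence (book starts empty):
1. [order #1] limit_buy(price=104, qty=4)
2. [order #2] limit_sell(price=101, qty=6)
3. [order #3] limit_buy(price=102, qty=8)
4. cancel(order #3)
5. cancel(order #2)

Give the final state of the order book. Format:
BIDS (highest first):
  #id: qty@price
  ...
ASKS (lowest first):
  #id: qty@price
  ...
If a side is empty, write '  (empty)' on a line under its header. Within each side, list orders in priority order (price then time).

After op 1 [order #1] limit_buy(price=104, qty=4): fills=none; bids=[#1:4@104] asks=[-]
After op 2 [order #2] limit_sell(price=101, qty=6): fills=#1x#2:4@104; bids=[-] asks=[#2:2@101]
After op 3 [order #3] limit_buy(price=102, qty=8): fills=#3x#2:2@101; bids=[#3:6@102] asks=[-]
After op 4 cancel(order #3): fills=none; bids=[-] asks=[-]
After op 5 cancel(order #2): fills=none; bids=[-] asks=[-]

Answer: BIDS (highest first):
  (empty)
ASKS (lowest first):
  (empty)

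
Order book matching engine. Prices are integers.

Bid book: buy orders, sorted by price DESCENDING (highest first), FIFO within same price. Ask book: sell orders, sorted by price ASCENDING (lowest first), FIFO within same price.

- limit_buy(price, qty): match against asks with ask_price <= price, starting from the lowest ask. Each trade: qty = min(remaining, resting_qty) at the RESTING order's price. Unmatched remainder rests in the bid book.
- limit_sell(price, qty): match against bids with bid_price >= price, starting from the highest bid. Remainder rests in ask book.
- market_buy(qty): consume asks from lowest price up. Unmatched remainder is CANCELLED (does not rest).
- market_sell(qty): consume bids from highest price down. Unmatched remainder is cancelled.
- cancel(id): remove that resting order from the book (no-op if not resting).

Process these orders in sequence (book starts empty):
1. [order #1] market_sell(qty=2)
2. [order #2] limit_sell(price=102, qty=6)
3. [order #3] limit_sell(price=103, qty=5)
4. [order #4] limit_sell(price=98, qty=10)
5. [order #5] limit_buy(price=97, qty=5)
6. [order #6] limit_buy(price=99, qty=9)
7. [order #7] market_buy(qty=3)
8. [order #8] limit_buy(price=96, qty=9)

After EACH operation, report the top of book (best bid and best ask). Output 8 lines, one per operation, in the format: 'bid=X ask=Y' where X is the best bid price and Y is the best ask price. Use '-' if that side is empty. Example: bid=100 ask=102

Answer: bid=- ask=-
bid=- ask=102
bid=- ask=102
bid=- ask=98
bid=97 ask=98
bid=97 ask=98
bid=97 ask=102
bid=97 ask=102

Derivation:
After op 1 [order #1] market_sell(qty=2): fills=none; bids=[-] asks=[-]
After op 2 [order #2] limit_sell(price=102, qty=6): fills=none; bids=[-] asks=[#2:6@102]
After op 3 [order #3] limit_sell(price=103, qty=5): fills=none; bids=[-] asks=[#2:6@102 #3:5@103]
After op 4 [order #4] limit_sell(price=98, qty=10): fills=none; bids=[-] asks=[#4:10@98 #2:6@102 #3:5@103]
After op 5 [order #5] limit_buy(price=97, qty=5): fills=none; bids=[#5:5@97] asks=[#4:10@98 #2:6@102 #3:5@103]
After op 6 [order #6] limit_buy(price=99, qty=9): fills=#6x#4:9@98; bids=[#5:5@97] asks=[#4:1@98 #2:6@102 #3:5@103]
After op 7 [order #7] market_buy(qty=3): fills=#7x#4:1@98 #7x#2:2@102; bids=[#5:5@97] asks=[#2:4@102 #3:5@103]
After op 8 [order #8] limit_buy(price=96, qty=9): fills=none; bids=[#5:5@97 #8:9@96] asks=[#2:4@102 #3:5@103]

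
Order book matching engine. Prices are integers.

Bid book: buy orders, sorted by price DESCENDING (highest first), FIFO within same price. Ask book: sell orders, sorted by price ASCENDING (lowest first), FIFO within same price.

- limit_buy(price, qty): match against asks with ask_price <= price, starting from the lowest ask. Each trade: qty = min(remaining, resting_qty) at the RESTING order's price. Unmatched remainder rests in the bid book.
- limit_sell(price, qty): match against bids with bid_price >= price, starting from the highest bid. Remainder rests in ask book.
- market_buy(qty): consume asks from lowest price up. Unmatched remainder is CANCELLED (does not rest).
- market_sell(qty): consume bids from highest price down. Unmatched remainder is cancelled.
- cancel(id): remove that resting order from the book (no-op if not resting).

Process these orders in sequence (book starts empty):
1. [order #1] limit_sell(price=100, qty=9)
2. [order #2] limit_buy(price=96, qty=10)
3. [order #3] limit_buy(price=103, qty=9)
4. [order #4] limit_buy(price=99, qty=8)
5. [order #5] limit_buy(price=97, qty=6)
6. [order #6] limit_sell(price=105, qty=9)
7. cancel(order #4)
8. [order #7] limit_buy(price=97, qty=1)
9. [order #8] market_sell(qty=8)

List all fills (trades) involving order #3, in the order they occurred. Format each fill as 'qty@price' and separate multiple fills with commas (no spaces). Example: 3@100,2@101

Answer: 9@100

Derivation:
After op 1 [order #1] limit_sell(price=100, qty=9): fills=none; bids=[-] asks=[#1:9@100]
After op 2 [order #2] limit_buy(price=96, qty=10): fills=none; bids=[#2:10@96] asks=[#1:9@100]
After op 3 [order #3] limit_buy(price=103, qty=9): fills=#3x#1:9@100; bids=[#2:10@96] asks=[-]
After op 4 [order #4] limit_buy(price=99, qty=8): fills=none; bids=[#4:8@99 #2:10@96] asks=[-]
After op 5 [order #5] limit_buy(price=97, qty=6): fills=none; bids=[#4:8@99 #5:6@97 #2:10@96] asks=[-]
After op 6 [order #6] limit_sell(price=105, qty=9): fills=none; bids=[#4:8@99 #5:6@97 #2:10@96] asks=[#6:9@105]
After op 7 cancel(order #4): fills=none; bids=[#5:6@97 #2:10@96] asks=[#6:9@105]
After op 8 [order #7] limit_buy(price=97, qty=1): fills=none; bids=[#5:6@97 #7:1@97 #2:10@96] asks=[#6:9@105]
After op 9 [order #8] market_sell(qty=8): fills=#5x#8:6@97 #7x#8:1@97 #2x#8:1@96; bids=[#2:9@96] asks=[#6:9@105]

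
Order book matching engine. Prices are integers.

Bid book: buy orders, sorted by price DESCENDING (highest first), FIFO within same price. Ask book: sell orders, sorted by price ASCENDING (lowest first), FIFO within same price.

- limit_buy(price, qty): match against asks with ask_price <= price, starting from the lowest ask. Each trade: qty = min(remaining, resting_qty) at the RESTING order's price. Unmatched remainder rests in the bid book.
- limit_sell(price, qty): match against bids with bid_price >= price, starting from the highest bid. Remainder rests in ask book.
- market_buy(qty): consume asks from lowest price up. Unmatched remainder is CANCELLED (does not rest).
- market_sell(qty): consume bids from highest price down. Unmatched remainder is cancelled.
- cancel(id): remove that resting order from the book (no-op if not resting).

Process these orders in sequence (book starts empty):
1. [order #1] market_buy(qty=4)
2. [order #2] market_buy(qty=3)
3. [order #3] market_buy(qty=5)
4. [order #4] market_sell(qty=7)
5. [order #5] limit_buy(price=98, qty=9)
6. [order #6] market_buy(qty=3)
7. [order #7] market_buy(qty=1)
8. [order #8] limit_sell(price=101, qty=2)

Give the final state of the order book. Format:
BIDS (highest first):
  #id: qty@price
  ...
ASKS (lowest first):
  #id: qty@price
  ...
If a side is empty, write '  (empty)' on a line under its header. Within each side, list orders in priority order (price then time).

Answer: BIDS (highest first):
  #5: 9@98
ASKS (lowest first):
  #8: 2@101

Derivation:
After op 1 [order #1] market_buy(qty=4): fills=none; bids=[-] asks=[-]
After op 2 [order #2] market_buy(qty=3): fills=none; bids=[-] asks=[-]
After op 3 [order #3] market_buy(qty=5): fills=none; bids=[-] asks=[-]
After op 4 [order #4] market_sell(qty=7): fills=none; bids=[-] asks=[-]
After op 5 [order #5] limit_buy(price=98, qty=9): fills=none; bids=[#5:9@98] asks=[-]
After op 6 [order #6] market_buy(qty=3): fills=none; bids=[#5:9@98] asks=[-]
After op 7 [order #7] market_buy(qty=1): fills=none; bids=[#5:9@98] asks=[-]
After op 8 [order #8] limit_sell(price=101, qty=2): fills=none; bids=[#5:9@98] asks=[#8:2@101]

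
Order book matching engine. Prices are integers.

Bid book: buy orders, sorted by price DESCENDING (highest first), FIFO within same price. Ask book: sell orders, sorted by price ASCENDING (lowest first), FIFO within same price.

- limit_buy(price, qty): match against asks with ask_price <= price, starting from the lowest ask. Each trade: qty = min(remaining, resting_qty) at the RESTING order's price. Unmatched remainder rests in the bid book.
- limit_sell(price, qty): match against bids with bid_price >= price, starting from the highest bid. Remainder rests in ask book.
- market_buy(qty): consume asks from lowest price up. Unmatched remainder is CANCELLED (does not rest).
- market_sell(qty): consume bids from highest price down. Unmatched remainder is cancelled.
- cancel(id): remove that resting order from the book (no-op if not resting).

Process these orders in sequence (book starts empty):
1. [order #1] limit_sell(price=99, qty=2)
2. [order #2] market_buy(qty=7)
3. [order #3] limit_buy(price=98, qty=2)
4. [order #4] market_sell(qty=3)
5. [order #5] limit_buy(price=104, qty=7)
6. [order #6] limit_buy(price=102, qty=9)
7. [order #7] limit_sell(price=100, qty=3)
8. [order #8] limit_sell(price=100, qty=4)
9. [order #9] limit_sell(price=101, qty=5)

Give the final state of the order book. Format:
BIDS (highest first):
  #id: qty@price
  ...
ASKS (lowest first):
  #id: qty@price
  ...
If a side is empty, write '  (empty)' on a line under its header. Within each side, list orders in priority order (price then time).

Answer: BIDS (highest first):
  #6: 4@102
ASKS (lowest first):
  (empty)

Derivation:
After op 1 [order #1] limit_sell(price=99, qty=2): fills=none; bids=[-] asks=[#1:2@99]
After op 2 [order #2] market_buy(qty=7): fills=#2x#1:2@99; bids=[-] asks=[-]
After op 3 [order #3] limit_buy(price=98, qty=2): fills=none; bids=[#3:2@98] asks=[-]
After op 4 [order #4] market_sell(qty=3): fills=#3x#4:2@98; bids=[-] asks=[-]
After op 5 [order #5] limit_buy(price=104, qty=7): fills=none; bids=[#5:7@104] asks=[-]
After op 6 [order #6] limit_buy(price=102, qty=9): fills=none; bids=[#5:7@104 #6:9@102] asks=[-]
After op 7 [order #7] limit_sell(price=100, qty=3): fills=#5x#7:3@104; bids=[#5:4@104 #6:9@102] asks=[-]
After op 8 [order #8] limit_sell(price=100, qty=4): fills=#5x#8:4@104; bids=[#6:9@102] asks=[-]
After op 9 [order #9] limit_sell(price=101, qty=5): fills=#6x#9:5@102; bids=[#6:4@102] asks=[-]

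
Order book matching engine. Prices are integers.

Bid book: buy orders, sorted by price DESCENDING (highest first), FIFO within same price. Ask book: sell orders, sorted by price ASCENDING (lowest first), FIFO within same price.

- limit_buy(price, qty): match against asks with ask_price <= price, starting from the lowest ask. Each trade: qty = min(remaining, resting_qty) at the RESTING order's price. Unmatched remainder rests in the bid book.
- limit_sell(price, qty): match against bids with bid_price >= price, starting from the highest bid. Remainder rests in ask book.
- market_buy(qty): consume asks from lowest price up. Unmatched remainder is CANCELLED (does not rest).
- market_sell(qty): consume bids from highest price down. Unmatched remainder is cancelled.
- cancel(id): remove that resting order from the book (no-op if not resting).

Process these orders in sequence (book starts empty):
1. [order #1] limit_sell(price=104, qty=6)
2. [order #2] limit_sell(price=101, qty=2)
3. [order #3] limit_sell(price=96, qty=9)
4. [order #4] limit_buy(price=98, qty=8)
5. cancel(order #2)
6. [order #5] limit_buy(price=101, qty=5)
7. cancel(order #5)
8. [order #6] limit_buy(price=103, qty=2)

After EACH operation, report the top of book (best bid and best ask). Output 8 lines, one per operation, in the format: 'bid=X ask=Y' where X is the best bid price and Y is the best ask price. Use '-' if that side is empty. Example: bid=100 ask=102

Answer: bid=- ask=104
bid=- ask=101
bid=- ask=96
bid=- ask=96
bid=- ask=96
bid=101 ask=104
bid=- ask=104
bid=103 ask=104

Derivation:
After op 1 [order #1] limit_sell(price=104, qty=6): fills=none; bids=[-] asks=[#1:6@104]
After op 2 [order #2] limit_sell(price=101, qty=2): fills=none; bids=[-] asks=[#2:2@101 #1:6@104]
After op 3 [order #3] limit_sell(price=96, qty=9): fills=none; bids=[-] asks=[#3:9@96 #2:2@101 #1:6@104]
After op 4 [order #4] limit_buy(price=98, qty=8): fills=#4x#3:8@96; bids=[-] asks=[#3:1@96 #2:2@101 #1:6@104]
After op 5 cancel(order #2): fills=none; bids=[-] asks=[#3:1@96 #1:6@104]
After op 6 [order #5] limit_buy(price=101, qty=5): fills=#5x#3:1@96; bids=[#5:4@101] asks=[#1:6@104]
After op 7 cancel(order #5): fills=none; bids=[-] asks=[#1:6@104]
After op 8 [order #6] limit_buy(price=103, qty=2): fills=none; bids=[#6:2@103] asks=[#1:6@104]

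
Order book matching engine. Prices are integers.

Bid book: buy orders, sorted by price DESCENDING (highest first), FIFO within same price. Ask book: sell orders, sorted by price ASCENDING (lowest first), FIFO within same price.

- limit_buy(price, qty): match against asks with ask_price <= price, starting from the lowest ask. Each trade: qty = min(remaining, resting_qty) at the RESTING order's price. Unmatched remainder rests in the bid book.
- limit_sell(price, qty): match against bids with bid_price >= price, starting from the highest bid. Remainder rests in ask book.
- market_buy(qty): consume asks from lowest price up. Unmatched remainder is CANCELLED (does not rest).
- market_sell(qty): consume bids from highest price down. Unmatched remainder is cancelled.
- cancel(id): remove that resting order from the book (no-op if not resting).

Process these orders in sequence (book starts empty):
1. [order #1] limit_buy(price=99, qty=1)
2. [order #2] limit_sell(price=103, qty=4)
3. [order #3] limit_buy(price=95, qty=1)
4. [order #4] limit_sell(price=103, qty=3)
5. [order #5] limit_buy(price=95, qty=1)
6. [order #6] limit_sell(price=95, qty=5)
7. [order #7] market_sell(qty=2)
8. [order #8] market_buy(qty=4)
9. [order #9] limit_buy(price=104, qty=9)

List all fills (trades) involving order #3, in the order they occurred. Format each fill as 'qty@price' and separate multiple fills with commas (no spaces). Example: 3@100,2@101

After op 1 [order #1] limit_buy(price=99, qty=1): fills=none; bids=[#1:1@99] asks=[-]
After op 2 [order #2] limit_sell(price=103, qty=4): fills=none; bids=[#1:1@99] asks=[#2:4@103]
After op 3 [order #3] limit_buy(price=95, qty=1): fills=none; bids=[#1:1@99 #3:1@95] asks=[#2:4@103]
After op 4 [order #4] limit_sell(price=103, qty=3): fills=none; bids=[#1:1@99 #3:1@95] asks=[#2:4@103 #4:3@103]
After op 5 [order #5] limit_buy(price=95, qty=1): fills=none; bids=[#1:1@99 #3:1@95 #5:1@95] asks=[#2:4@103 #4:3@103]
After op 6 [order #6] limit_sell(price=95, qty=5): fills=#1x#6:1@99 #3x#6:1@95 #5x#6:1@95; bids=[-] asks=[#6:2@95 #2:4@103 #4:3@103]
After op 7 [order #7] market_sell(qty=2): fills=none; bids=[-] asks=[#6:2@95 #2:4@103 #4:3@103]
After op 8 [order #8] market_buy(qty=4): fills=#8x#6:2@95 #8x#2:2@103; bids=[-] asks=[#2:2@103 #4:3@103]
After op 9 [order #9] limit_buy(price=104, qty=9): fills=#9x#2:2@103 #9x#4:3@103; bids=[#9:4@104] asks=[-]

Answer: 1@95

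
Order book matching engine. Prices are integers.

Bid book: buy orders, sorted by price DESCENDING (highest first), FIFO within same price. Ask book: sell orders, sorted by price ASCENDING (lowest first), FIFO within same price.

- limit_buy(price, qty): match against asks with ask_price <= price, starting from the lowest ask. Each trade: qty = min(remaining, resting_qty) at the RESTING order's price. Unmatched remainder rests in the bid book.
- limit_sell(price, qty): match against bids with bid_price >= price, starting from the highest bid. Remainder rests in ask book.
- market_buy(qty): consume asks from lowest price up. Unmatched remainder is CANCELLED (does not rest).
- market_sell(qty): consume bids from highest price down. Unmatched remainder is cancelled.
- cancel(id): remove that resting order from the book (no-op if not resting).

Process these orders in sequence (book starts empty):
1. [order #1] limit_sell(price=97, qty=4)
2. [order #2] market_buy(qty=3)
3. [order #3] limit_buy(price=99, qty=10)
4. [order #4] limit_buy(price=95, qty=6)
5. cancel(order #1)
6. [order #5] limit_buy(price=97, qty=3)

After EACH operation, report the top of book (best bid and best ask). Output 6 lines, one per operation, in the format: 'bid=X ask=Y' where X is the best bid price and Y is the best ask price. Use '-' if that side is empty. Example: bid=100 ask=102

Answer: bid=- ask=97
bid=- ask=97
bid=99 ask=-
bid=99 ask=-
bid=99 ask=-
bid=99 ask=-

Derivation:
After op 1 [order #1] limit_sell(price=97, qty=4): fills=none; bids=[-] asks=[#1:4@97]
After op 2 [order #2] market_buy(qty=3): fills=#2x#1:3@97; bids=[-] asks=[#1:1@97]
After op 3 [order #3] limit_buy(price=99, qty=10): fills=#3x#1:1@97; bids=[#3:9@99] asks=[-]
After op 4 [order #4] limit_buy(price=95, qty=6): fills=none; bids=[#3:9@99 #4:6@95] asks=[-]
After op 5 cancel(order #1): fills=none; bids=[#3:9@99 #4:6@95] asks=[-]
After op 6 [order #5] limit_buy(price=97, qty=3): fills=none; bids=[#3:9@99 #5:3@97 #4:6@95] asks=[-]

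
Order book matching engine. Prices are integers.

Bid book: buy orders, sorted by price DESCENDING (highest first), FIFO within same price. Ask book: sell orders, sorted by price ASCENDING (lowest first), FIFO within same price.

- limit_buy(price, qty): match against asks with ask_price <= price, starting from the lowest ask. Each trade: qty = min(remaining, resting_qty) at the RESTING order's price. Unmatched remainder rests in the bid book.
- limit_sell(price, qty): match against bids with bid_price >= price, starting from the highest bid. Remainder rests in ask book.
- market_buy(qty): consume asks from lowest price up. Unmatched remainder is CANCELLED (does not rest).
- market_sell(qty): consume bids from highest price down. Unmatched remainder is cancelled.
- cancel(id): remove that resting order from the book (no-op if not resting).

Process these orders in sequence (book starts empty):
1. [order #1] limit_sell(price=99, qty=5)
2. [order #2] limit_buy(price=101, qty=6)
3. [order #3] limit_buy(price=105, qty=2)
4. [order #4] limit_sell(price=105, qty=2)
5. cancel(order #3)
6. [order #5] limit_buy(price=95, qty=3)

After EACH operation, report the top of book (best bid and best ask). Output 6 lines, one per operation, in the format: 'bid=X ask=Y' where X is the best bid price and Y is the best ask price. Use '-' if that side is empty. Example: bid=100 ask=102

After op 1 [order #1] limit_sell(price=99, qty=5): fills=none; bids=[-] asks=[#1:5@99]
After op 2 [order #2] limit_buy(price=101, qty=6): fills=#2x#1:5@99; bids=[#2:1@101] asks=[-]
After op 3 [order #3] limit_buy(price=105, qty=2): fills=none; bids=[#3:2@105 #2:1@101] asks=[-]
After op 4 [order #4] limit_sell(price=105, qty=2): fills=#3x#4:2@105; bids=[#2:1@101] asks=[-]
After op 5 cancel(order #3): fills=none; bids=[#2:1@101] asks=[-]
After op 6 [order #5] limit_buy(price=95, qty=3): fills=none; bids=[#2:1@101 #5:3@95] asks=[-]

Answer: bid=- ask=99
bid=101 ask=-
bid=105 ask=-
bid=101 ask=-
bid=101 ask=-
bid=101 ask=-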